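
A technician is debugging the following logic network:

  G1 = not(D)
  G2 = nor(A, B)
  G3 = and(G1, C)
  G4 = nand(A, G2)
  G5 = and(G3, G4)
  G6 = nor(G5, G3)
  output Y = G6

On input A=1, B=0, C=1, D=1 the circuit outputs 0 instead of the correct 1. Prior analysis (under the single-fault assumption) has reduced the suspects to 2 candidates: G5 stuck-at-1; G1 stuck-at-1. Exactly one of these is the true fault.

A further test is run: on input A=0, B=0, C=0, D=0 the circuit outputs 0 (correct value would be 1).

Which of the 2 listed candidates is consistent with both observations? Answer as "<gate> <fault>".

Evaluate each candidate on input A=0, B=0, C=0, D=0:
  G5 stuck-at-1: G1=1, G2=1, G3=0, G4=1, G5=1 [stuck-at-1], G6=0 → 0 — matches
  G1 stuck-at-1: G1=1 [stuck-at-1], G2=1, G3=0, G4=1, G5=0, G6=1 → 1 — eliminated
Only G5 stuck-at-1 reproduces the observed 0.

G5 stuck-at-1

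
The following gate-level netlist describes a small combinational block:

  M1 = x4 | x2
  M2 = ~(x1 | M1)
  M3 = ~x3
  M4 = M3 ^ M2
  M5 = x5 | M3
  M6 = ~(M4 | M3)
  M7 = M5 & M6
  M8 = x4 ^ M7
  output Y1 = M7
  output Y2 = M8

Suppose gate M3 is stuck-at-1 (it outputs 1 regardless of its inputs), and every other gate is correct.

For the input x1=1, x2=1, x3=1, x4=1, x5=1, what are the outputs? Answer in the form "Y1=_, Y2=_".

Y1=0, Y2=1

Propagate with M3 forced: M1=1, M2=0, M3=1 [stuck-at-1], M4=1, M5=1, M6=0, M7=0, M8=1.
So the outputs are Y1=0, Y2=1. (Without the fault they would be Y1=1, Y2=0.)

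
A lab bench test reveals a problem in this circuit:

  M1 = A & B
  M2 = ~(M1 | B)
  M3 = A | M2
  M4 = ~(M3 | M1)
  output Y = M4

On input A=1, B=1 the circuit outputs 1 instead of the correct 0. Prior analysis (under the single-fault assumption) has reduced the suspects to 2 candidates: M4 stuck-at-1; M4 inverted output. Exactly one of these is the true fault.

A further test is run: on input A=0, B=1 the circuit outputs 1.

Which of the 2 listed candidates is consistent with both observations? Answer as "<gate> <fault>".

Evaluate each candidate on input A=0, B=1:
  M4 stuck-at-1: M1=0, M2=0, M3=0, M4=1 [stuck-at-1] → 1 — matches
  M4 inverted output: M1=0, M2=0, M3=0, M4=0 [inverted output] → 0 — eliminated
Only M4 stuck-at-1 reproduces the observed 1.

M4 stuck-at-1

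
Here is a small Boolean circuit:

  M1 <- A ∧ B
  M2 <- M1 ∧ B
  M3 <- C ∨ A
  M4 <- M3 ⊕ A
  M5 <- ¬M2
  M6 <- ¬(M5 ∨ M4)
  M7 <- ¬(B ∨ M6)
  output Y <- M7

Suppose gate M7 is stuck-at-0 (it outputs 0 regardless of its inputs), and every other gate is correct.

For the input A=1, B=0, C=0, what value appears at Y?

Propagate with M7 forced: M1=0, M2=0, M3=1, M4=0, M5=1, M6=0, M7=0 [stuck-at-0].
So Y = 0. (Without the fault it would be 1.)

0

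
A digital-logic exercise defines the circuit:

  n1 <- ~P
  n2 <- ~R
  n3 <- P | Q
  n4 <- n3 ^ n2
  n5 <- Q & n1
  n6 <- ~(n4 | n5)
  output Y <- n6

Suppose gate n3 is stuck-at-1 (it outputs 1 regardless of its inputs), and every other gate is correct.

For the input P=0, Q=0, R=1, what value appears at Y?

0

Propagate with n3 forced: n1=1, n2=0, n3=1 [stuck-at-1], n4=1, n5=0, n6=0.
So Y = 0. (Without the fault it would be 1.)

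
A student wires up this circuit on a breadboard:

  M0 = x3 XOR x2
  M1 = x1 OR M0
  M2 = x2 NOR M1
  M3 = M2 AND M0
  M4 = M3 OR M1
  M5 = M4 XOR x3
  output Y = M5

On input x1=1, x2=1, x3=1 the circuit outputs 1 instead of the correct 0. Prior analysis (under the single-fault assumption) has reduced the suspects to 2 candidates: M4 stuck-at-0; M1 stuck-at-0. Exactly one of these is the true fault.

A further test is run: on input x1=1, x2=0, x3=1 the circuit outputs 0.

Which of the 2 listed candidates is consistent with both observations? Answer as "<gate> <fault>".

M1 stuck-at-0

Evaluate each candidate on input x1=1, x2=0, x3=1:
  M4 stuck-at-0: M0=1, M1=1, M2=0, M3=0, M4=0 [stuck-at-0], M5=1 → 1 — eliminated
  M1 stuck-at-0: M0=1, M1=0 [stuck-at-0], M2=1, M3=1, M4=1, M5=0 → 0 — matches
Only M1 stuck-at-0 reproduces the observed 0.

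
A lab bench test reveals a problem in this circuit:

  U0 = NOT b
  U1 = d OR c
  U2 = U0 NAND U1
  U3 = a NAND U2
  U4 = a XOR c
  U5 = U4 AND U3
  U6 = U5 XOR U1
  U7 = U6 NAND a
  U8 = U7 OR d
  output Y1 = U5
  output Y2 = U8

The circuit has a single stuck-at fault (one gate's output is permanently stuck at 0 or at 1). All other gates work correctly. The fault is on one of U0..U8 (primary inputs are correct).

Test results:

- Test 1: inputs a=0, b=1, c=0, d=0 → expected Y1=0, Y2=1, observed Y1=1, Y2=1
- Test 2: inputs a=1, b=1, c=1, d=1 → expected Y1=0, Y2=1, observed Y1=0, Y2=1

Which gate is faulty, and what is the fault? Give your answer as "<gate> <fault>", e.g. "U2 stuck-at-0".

Fault-free values for test 1 (a=0, b=1, c=0, d=0): U0=0, U1=0, U2=1, U3=1, U4=0, U5=0, U6=0, U7=1, U8=1, giving Y1=0, Y2=1. Observed Y1=1, Y2=1.
Test 1: faults giving observed Y1=1, Y2=1 are {U4 stuck-at-1, U5 stuck-at-1}.
Test 2 (a=1, b=1, c=1, d=1): fault-free U0=0, U1=1, U2=1, U3=0, U4=0, U5=0, U6=1, U7=0, U8=1 → Y1=0, Y2=1; observed Y1=0, Y2=1. Eliminates U5 stuck-at-1.
Only U4 stuck-at-1 is consistent with every test.

U4 stuck-at-1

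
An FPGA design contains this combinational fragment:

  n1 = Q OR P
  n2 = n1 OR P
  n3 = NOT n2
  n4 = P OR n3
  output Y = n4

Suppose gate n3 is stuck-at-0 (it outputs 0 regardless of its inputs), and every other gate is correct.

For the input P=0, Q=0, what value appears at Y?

0

Propagate with n3 forced: n1=0, n2=0, n3=0 [stuck-at-0], n4=0.
So Y = 0. (Without the fault it would be 1.)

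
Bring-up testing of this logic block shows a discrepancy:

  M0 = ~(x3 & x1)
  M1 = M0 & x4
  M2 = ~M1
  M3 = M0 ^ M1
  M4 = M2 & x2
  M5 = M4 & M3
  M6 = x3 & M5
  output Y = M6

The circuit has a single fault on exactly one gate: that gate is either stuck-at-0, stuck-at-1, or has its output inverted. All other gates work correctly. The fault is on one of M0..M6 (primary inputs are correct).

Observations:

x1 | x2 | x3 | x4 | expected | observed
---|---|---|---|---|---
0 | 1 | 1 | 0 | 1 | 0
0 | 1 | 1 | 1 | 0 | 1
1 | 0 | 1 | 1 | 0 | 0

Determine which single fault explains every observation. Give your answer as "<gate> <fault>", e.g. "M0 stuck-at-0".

Fault-free values for test 1 (x1=0, x2=1, x3=1, x4=0): M0=1, M1=0, M2=1, M3=1, M4=1, M5=1, M6=1, giving Y=1. Observed 0.
Test 1: faults giving observed 0 are {M0 stuck-at-0, M0 inverted output, M1 stuck-at-1, M1 inverted output, M2 stuck-at-0, M2 inverted output, M3 stuck-at-0, M3 inverted output, M4 stuck-at-0, M4 inverted output, M5 stuck-at-0, M5 inverted output, M6 stuck-at-0, M6 inverted output}.
Test 2 (x1=0, x2=1, x3=1, x4=1): fault-free M0=1, M1=1, M2=0, M3=0, M4=0, M5=0, M6=0 → 0; observed 1. Eliminates M0 stuck-at-0, M0 inverted output, M1 stuck-at-1, M2 stuck-at-0, M2 inverted output, M3 stuck-at-0, M3 inverted output, M4 stuck-at-0, M4 inverted output, M5 stuck-at-0, M6 stuck-at-0.
Test 3 (x1=1, x2=0, x3=1, x4=1): fault-free M0=0, M1=0, M2=1, M3=0, M4=0, M5=0, M6=0 → 0; observed 0. Eliminates M5 inverted output, M6 inverted output.
Only M1 inverted output is consistent with every test.

M1 inverted output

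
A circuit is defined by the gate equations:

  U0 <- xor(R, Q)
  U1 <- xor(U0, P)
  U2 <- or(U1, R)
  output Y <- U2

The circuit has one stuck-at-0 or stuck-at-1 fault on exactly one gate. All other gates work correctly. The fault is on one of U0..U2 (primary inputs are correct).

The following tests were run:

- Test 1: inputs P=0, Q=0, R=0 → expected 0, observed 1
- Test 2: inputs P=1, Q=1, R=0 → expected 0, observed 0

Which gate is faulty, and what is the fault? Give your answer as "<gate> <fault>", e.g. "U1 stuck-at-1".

U0 stuck-at-1

Fault-free values for test 1 (P=0, Q=0, R=0): U0=0, U1=0, U2=0, giving Y=0. Observed 1.
Test 1: faults giving observed 1 are {U0 stuck-at-1, U1 stuck-at-1, U2 stuck-at-1}.
Test 2 (P=1, Q=1, R=0): fault-free U0=1, U1=0, U2=0 → 0; observed 0. Eliminates U1 stuck-at-1, U2 stuck-at-1.
Only U0 stuck-at-1 is consistent with every test.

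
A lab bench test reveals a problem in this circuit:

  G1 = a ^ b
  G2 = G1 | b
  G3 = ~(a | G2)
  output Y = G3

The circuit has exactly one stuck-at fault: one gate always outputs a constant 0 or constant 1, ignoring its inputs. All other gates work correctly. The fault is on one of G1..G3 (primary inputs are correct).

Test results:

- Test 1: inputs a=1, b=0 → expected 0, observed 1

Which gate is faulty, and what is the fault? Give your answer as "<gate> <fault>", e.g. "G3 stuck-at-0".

G3 stuck-at-1

Fault-free values for test 1 (a=1, b=0): G1=1, G2=1, G3=0, giving Y=0. Observed 1.
Test 1: faults giving observed 1 are {G3 stuck-at-1}.
Only G3 stuck-at-1 is consistent with every test.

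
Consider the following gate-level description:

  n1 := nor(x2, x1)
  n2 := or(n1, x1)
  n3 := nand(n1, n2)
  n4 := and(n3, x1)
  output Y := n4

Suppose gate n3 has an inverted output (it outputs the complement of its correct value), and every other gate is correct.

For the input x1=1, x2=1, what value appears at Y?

0

Propagate with n3 forced: n1=0, n2=1, n3=0 [inverted output], n4=0.
So Y = 0. (Without the fault it would be 1.)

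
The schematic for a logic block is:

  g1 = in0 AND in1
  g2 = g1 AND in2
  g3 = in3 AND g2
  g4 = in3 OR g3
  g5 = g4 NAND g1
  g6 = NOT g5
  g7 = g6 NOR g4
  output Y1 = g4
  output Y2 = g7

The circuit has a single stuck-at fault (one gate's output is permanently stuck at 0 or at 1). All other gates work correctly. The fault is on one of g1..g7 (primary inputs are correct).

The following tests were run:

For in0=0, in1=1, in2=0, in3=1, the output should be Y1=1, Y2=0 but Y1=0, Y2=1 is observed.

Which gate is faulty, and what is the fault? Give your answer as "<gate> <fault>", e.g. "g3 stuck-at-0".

Fault-free values for test 1 (in0=0, in1=1, in2=0, in3=1): g1=0, g2=0, g3=0, g4=1, g5=1, g6=0, g7=0, giving Y1=1, Y2=0. Observed Y1=0, Y2=1.
Test 1: faults giving observed Y1=0, Y2=1 are {g4 stuck-at-0}.
Only g4 stuck-at-0 is consistent with every test.

g4 stuck-at-0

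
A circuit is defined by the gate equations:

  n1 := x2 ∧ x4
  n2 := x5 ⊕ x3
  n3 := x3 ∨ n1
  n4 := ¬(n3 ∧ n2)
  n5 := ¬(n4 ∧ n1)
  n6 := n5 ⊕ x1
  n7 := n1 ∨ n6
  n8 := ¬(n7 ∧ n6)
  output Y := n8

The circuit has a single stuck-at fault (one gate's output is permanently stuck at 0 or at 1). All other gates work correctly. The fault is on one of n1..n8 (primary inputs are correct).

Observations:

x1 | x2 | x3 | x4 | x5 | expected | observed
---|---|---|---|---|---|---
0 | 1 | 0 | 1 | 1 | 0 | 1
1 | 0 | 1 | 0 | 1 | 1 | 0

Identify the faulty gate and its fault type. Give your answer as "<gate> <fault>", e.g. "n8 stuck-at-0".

n5 stuck-at-0

Fault-free values for test 1 (x1=0, x2=1, x3=0, x4=1, x5=1): n1=1, n2=1, n3=1, n4=0, n5=1, n6=1, n7=1, n8=0, giving Y=0. Observed 1.
Test 1: faults giving observed 1 are {n2 stuck-at-0, n3 stuck-at-0, n4 stuck-at-1, n5 stuck-at-0, n6 stuck-at-0, n7 stuck-at-0, n8 stuck-at-1}.
Test 2 (x1=1, x2=0, x3=1, x4=0, x5=1): fault-free n1=0, n2=0, n3=1, n4=1, n5=1, n6=0, n7=0, n8=1 → 1; observed 0. Eliminates n2 stuck-at-0, n3 stuck-at-0, n4 stuck-at-1, n6 stuck-at-0, n7 stuck-at-0, n8 stuck-at-1.
Only n5 stuck-at-0 is consistent with every test.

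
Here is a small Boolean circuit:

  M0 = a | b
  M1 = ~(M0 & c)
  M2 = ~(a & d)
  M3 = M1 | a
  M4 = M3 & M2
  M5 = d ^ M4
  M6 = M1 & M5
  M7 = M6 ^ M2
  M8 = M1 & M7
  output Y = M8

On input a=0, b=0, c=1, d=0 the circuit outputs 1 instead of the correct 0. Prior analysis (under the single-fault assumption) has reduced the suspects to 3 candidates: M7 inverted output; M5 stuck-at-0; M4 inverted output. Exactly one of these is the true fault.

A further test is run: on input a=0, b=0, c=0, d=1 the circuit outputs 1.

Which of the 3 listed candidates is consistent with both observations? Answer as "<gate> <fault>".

Evaluate each candidate on input a=0, b=0, c=0, d=1:
  M7 inverted output: M0=0, M1=1, M2=1, M3=1, M4=1, M5=0, M6=0, M7=0 [inverted output], M8=0 → 0 — eliminated
  M5 stuck-at-0: M0=0, M1=1, M2=1, M3=1, M4=1, M5=0 [stuck-at-0], M6=0, M7=1, M8=1 → 1 — matches
  M4 inverted output: M0=0, M1=1, M2=1, M3=1, M4=0 [inverted output], M5=1, M6=1, M7=0, M8=0 → 0 — eliminated
Only M5 stuck-at-0 reproduces the observed 1.

M5 stuck-at-0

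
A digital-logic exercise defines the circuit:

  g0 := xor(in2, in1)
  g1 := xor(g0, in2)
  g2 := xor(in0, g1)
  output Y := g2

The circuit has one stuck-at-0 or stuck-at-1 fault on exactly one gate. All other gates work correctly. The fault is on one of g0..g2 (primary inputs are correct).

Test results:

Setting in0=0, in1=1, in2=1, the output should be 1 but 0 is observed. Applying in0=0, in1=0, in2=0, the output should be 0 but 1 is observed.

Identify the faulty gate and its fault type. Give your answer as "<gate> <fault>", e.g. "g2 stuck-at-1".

g0 stuck-at-1

Fault-free values for test 1 (in0=0, in1=1, in2=1): g0=0, g1=1, g2=1, giving Y=1. Observed 0.
Test 1: faults giving observed 0 are {g0 stuck-at-1, g1 stuck-at-0, g2 stuck-at-0}.
Test 2 (in0=0, in1=0, in2=0): fault-free g0=0, g1=0, g2=0 → 0; observed 1. Eliminates g1 stuck-at-0, g2 stuck-at-0.
Only g0 stuck-at-1 is consistent with every test.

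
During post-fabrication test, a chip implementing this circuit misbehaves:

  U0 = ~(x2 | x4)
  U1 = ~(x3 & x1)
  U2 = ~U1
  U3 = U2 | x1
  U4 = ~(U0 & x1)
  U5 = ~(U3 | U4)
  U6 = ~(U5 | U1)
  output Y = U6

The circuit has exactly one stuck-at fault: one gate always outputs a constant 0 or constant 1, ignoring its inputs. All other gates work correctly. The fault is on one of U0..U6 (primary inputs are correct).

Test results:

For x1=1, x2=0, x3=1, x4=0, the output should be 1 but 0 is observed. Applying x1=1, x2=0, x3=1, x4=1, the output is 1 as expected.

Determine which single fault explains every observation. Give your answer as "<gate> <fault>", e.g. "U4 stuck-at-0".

Fault-free values for test 1 (x1=1, x2=0, x3=1, x4=0): U0=1, U1=0, U2=1, U3=1, U4=0, U5=0, U6=1, giving Y=1. Observed 0.
Test 1: faults giving observed 0 are {U1 stuck-at-1, U3 stuck-at-0, U5 stuck-at-1, U6 stuck-at-0}.
Test 2 (x1=1, x2=0, x3=1, x4=1): fault-free U0=0, U1=0, U2=1, U3=1, U4=1, U5=0, U6=1 → 1; observed 1. Eliminates U1 stuck-at-1, U5 stuck-at-1, U6 stuck-at-0.
Only U3 stuck-at-0 is consistent with every test.

U3 stuck-at-0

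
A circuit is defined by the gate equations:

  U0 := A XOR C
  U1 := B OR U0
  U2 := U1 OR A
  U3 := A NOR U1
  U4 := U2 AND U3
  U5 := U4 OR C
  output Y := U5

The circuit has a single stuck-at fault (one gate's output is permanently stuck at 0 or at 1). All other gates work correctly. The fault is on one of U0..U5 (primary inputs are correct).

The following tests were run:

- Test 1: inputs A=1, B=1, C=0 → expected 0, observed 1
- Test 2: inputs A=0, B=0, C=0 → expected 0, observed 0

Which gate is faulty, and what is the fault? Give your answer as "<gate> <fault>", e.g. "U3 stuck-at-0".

Fault-free values for test 1 (A=1, B=1, C=0): U0=1, U1=1, U2=1, U3=0, U4=0, U5=0, giving Y=0. Observed 1.
Test 1: faults giving observed 1 are {U3 stuck-at-1, U4 stuck-at-1, U5 stuck-at-1}.
Test 2 (A=0, B=0, C=0): fault-free U0=0, U1=0, U2=0, U3=1, U4=0, U5=0 → 0; observed 0. Eliminates U4 stuck-at-1, U5 stuck-at-1.
Only U3 stuck-at-1 is consistent with every test.

U3 stuck-at-1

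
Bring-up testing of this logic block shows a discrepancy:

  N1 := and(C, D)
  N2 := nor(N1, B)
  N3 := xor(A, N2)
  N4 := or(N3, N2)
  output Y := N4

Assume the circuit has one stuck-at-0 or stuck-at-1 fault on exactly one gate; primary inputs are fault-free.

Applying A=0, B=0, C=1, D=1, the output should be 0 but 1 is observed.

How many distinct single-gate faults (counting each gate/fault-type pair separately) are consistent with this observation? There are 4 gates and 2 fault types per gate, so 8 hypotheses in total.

4

Fault-free: N1=1, N2=0, N3=0, N4=0 → 0. Observed 1.
  N1 stuck-at-0: output 1 ✓
  N1 stuck-at-1: output 0 ✗
  N2 stuck-at-0: output 0 ✗
  N2 stuck-at-1: output 1 ✓
  N3 stuck-at-0: output 0 ✗
  N3 stuck-at-1: output 1 ✓
  N4 stuck-at-0: output 0 ✗
  N4 stuck-at-1: output 1 ✓
Consistent faults: {N1 stuck-at-0, N2 stuck-at-1, N3 stuck-at-1, N4 stuck-at-1} — 4 in all.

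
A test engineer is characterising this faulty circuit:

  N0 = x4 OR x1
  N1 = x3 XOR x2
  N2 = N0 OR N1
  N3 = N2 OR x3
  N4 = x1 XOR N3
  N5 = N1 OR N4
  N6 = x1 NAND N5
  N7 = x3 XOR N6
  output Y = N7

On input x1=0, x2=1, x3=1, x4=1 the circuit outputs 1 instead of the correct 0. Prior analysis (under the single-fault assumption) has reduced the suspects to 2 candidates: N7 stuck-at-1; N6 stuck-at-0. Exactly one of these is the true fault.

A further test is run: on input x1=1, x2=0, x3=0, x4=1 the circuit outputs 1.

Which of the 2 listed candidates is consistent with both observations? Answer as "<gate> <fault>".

Evaluate each candidate on input x1=1, x2=0, x3=0, x4=1:
  N7 stuck-at-1: N0=1, N1=0, N2=1, N3=1, N4=0, N5=0, N6=1, N7=1 [stuck-at-1] → 1 — matches
  N6 stuck-at-0: N0=1, N1=0, N2=1, N3=1, N4=0, N5=0, N6=0 [stuck-at-0], N7=0 → 0 — eliminated
Only N7 stuck-at-1 reproduces the observed 1.

N7 stuck-at-1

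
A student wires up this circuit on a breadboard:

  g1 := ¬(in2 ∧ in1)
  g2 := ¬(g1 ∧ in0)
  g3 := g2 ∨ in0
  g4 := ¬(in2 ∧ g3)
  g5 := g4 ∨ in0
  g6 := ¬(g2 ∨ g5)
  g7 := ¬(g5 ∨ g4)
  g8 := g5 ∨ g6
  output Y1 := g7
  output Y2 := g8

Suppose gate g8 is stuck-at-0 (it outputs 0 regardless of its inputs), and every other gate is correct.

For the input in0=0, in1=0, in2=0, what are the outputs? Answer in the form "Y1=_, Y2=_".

Propagate with g8 forced: g1=1, g2=1, g3=1, g4=1, g5=1, g6=0, g7=0, g8=0 [stuck-at-0].
So the outputs are Y1=0, Y2=0. (Without the fault they would be Y1=0, Y2=1.)

Y1=0, Y2=0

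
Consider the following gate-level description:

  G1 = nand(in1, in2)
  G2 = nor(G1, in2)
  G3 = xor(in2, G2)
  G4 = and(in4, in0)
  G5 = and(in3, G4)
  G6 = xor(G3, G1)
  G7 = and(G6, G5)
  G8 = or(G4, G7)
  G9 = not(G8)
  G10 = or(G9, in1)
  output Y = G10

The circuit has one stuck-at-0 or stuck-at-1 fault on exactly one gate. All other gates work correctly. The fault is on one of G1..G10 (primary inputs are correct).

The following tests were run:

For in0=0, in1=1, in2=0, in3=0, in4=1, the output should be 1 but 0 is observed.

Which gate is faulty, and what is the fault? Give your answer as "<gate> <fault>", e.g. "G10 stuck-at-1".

G10 stuck-at-0

Fault-free values for test 1 (in0=0, in1=1, in2=0, in3=0, in4=1): G1=1, G2=0, G3=0, G4=0, G5=0, G6=1, G7=0, G8=0, G9=1, G10=1, giving Y=1. Observed 0.
Test 1: faults giving observed 0 are {G10 stuck-at-0}.
Only G10 stuck-at-0 is consistent with every test.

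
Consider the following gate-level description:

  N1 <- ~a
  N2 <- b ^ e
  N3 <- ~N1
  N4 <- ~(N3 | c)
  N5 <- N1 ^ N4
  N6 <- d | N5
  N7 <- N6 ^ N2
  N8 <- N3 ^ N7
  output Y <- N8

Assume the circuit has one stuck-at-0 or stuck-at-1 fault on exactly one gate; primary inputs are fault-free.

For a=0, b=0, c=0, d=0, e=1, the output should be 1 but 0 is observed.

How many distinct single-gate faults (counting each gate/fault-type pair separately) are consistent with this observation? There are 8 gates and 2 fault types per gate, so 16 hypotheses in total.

7

Fault-free: N1=1, N2=1, N3=0, N4=1, N5=0, N6=0, N7=1, N8=1 → 1. Observed 0.
  N1: stuck-at-0 ✓; others ✗
  N2: stuck-at-0 ✓; others ✗
  N3: none of the 2 fault types match ✗
  N4: stuck-at-0 ✓; others ✗
  N5: stuck-at-1 ✓; others ✗
  N6: stuck-at-1 ✓; others ✗
  N7: stuck-at-0 ✓; others ✗
  N8: stuck-at-0 ✓; others ✗
Consistent faults: {N1 stuck-at-0, N2 stuck-at-0, N4 stuck-at-0, N5 stuck-at-1, N6 stuck-at-1, N7 stuck-at-0, N8 stuck-at-0} — 7 in all.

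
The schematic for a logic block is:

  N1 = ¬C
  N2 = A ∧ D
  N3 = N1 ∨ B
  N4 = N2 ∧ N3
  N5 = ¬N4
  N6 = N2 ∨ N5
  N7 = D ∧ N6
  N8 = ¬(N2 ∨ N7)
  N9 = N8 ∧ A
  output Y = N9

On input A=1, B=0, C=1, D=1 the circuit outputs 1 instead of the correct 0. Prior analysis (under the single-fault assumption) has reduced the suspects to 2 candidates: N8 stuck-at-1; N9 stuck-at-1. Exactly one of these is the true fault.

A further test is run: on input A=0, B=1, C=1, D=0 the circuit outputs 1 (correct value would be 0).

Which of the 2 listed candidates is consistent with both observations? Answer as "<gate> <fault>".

Evaluate each candidate on input A=0, B=1, C=1, D=0:
  N8 stuck-at-1: N1=0, N2=0, N3=1, N4=0, N5=1, N6=1, N7=0, N8=1 [stuck-at-1], N9=0 → 0 — eliminated
  N9 stuck-at-1: N1=0, N2=0, N3=1, N4=0, N5=1, N6=1, N7=0, N8=1, N9=1 [stuck-at-1] → 1 — matches
Only N9 stuck-at-1 reproduces the observed 1.

N9 stuck-at-1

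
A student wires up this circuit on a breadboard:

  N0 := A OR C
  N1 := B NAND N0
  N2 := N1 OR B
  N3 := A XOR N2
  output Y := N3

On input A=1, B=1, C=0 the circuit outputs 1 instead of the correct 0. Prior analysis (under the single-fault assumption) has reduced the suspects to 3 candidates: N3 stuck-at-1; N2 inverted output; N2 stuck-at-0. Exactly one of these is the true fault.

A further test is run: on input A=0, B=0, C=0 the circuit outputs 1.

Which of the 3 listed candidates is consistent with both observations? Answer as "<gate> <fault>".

N3 stuck-at-1

Evaluate each candidate on input A=0, B=0, C=0:
  N3 stuck-at-1: N0=0, N1=1, N2=1, N3=1 [stuck-at-1] → 1 — matches
  N2 inverted output: N0=0, N1=1, N2=0 [inverted output], N3=0 → 0 — eliminated
  N2 stuck-at-0: N0=0, N1=1, N2=0 [stuck-at-0], N3=0 → 0 — eliminated
Only N3 stuck-at-1 reproduces the observed 1.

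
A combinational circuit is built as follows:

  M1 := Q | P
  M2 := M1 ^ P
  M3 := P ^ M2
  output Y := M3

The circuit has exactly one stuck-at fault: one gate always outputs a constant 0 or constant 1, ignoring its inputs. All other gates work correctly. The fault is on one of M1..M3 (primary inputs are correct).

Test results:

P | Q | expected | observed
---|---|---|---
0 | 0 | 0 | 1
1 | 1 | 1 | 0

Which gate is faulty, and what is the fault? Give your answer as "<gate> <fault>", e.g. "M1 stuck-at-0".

M2 stuck-at-1

Fault-free values for test 1 (P=0, Q=0): M1=0, M2=0, M3=0, giving Y=0. Observed 1.
Test 1: faults giving observed 1 are {M1 stuck-at-1, M2 stuck-at-1, M3 stuck-at-1}.
Test 2 (P=1, Q=1): fault-free M1=1, M2=0, M3=1 → 1; observed 0. Eliminates M1 stuck-at-1, M3 stuck-at-1.
Only M2 stuck-at-1 is consistent with every test.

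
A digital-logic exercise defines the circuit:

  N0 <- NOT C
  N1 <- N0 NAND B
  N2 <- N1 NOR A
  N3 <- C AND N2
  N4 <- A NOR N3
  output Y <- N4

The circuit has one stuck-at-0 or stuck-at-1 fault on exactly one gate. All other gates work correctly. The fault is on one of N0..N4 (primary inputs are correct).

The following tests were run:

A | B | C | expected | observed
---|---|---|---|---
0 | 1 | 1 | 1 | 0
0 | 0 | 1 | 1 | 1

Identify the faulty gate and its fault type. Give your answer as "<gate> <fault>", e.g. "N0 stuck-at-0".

Fault-free values for test 1 (A=0, B=1, C=1): N0=0, N1=1, N2=0, N3=0, N4=1, giving Y=1. Observed 0.
Test 1: faults giving observed 0 are {N0 stuck-at-1, N1 stuck-at-0, N2 stuck-at-1, N3 stuck-at-1, N4 stuck-at-0}.
Test 2 (A=0, B=0, C=1): fault-free N0=0, N1=1, N2=0, N3=0, N4=1 → 1; observed 1. Eliminates N1 stuck-at-0, N2 stuck-at-1, N3 stuck-at-1, N4 stuck-at-0.
Only N0 stuck-at-1 is consistent with every test.

N0 stuck-at-1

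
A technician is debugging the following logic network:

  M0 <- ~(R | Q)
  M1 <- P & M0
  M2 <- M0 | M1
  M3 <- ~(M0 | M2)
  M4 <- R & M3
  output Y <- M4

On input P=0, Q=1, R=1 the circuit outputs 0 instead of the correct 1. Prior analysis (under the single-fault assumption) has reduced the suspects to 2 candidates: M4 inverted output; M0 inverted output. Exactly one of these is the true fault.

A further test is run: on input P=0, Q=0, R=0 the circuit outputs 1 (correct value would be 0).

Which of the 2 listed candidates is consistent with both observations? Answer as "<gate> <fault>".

Evaluate each candidate on input P=0, Q=0, R=0:
  M4 inverted output: M0=1, M1=0, M2=1, M3=0, M4=1 [inverted output] → 1 — matches
  M0 inverted output: M0=0 [inverted output], M1=0, M2=0, M3=1, M4=0 → 0 — eliminated
Only M4 inverted output reproduces the observed 1.

M4 inverted output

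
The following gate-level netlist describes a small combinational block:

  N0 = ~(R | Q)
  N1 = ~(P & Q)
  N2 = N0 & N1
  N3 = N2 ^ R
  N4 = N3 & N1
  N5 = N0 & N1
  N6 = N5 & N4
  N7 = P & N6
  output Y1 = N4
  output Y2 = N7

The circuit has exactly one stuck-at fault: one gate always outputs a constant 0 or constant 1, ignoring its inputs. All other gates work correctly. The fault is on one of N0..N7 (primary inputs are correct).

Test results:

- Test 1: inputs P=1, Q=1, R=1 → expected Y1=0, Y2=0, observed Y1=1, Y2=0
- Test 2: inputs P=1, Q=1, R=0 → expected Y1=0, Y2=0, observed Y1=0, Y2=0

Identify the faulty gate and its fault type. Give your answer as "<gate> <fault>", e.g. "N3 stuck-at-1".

Fault-free values for test 1 (P=1, Q=1, R=1): N0=0, N1=0, N2=0, N3=1, N4=0, N5=0, N6=0, N7=0, giving Y1=0, Y2=0. Observed Y1=1, Y2=0.
Test 1: faults giving observed Y1=1, Y2=0 are {N1 stuck-at-1, N4 stuck-at-1}.
Test 2 (P=1, Q=1, R=0): fault-free N0=0, N1=0, N2=0, N3=0, N4=0, N5=0, N6=0, N7=0 → Y1=0, Y2=0; observed Y1=0, Y2=0. Eliminates N4 stuck-at-1.
Only N1 stuck-at-1 is consistent with every test.

N1 stuck-at-1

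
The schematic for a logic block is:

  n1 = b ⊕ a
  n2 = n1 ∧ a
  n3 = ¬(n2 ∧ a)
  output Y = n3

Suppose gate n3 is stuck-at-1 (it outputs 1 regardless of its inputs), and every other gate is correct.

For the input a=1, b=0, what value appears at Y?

Propagate with n3 forced: n1=1, n2=1, n3=1 [stuck-at-1].
So Y = 1. (Without the fault it would be 0.)

1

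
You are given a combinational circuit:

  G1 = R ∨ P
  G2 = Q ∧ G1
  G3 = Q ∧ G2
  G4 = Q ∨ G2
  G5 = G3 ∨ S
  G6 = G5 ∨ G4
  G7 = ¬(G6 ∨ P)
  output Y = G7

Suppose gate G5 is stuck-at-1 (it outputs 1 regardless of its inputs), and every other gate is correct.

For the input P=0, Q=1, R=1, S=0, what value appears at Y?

Propagate with G5 forced: G1=1, G2=1, G3=1, G4=1, G5=1 [stuck-at-1], G6=1, G7=0.
So Y = 0. (Same as the fault-free value — the fault is masked on this input.)

0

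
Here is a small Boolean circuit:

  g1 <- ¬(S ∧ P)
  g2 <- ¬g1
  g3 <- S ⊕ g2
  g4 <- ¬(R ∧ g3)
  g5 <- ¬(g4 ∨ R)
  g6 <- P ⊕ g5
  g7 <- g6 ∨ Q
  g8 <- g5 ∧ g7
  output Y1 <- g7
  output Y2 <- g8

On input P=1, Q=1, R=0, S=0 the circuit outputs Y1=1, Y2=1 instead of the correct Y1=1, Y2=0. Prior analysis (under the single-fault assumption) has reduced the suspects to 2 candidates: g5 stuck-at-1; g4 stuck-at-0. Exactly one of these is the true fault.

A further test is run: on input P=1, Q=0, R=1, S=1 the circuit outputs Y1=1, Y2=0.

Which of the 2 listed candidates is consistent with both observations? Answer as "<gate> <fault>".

Evaluate each candidate on input P=1, Q=0, R=1, S=1:
  g5 stuck-at-1: g1=0, g2=1, g3=0, g4=1, g5=1 [stuck-at-1], g6=0, g7=0, g8=0 → Y1=0, Y2=0 — eliminated
  g4 stuck-at-0: g1=0, g2=1, g3=0, g4=0 [stuck-at-0], g5=0, g6=1, g7=1, g8=0 → Y1=1, Y2=0 — matches
Only g4 stuck-at-0 reproduces the observed Y1=1, Y2=0.

g4 stuck-at-0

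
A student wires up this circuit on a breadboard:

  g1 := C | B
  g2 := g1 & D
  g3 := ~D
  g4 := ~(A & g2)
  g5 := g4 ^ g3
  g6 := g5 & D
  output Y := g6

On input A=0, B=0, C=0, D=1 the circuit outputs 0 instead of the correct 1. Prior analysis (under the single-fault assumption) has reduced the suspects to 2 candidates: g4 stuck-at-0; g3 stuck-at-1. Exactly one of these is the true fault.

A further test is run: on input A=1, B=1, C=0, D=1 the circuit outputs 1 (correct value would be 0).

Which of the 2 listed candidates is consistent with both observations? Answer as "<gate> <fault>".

g3 stuck-at-1

Evaluate each candidate on input A=1, B=1, C=0, D=1:
  g4 stuck-at-0: g1=1, g2=1, g3=0, g4=0 [stuck-at-0], g5=0, g6=0 → 0 — eliminated
  g3 stuck-at-1: g1=1, g2=1, g3=1 [stuck-at-1], g4=0, g5=1, g6=1 → 1 — matches
Only g3 stuck-at-1 reproduces the observed 1.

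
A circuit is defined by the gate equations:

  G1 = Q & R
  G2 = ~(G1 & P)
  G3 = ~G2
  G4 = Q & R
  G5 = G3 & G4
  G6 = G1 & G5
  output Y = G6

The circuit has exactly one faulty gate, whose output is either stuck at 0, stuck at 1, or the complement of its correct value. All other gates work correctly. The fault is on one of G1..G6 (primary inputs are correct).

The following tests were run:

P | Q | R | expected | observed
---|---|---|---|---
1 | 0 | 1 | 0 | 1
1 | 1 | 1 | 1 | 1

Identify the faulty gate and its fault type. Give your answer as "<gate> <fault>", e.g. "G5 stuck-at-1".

G6 stuck-at-1

Fault-free values for test 1 (P=1, Q=0, R=1): G1=0, G2=1, G3=0, G4=0, G5=0, G6=0, giving Y=0. Observed 1.
Test 1: faults giving observed 1 are {G6 stuck-at-1, G6 inverted output}.
Test 2 (P=1, Q=1, R=1): fault-free G1=1, G2=0, G3=1, G4=1, G5=1, G6=1 → 1; observed 1. Eliminates G6 inverted output.
Only G6 stuck-at-1 is consistent with every test.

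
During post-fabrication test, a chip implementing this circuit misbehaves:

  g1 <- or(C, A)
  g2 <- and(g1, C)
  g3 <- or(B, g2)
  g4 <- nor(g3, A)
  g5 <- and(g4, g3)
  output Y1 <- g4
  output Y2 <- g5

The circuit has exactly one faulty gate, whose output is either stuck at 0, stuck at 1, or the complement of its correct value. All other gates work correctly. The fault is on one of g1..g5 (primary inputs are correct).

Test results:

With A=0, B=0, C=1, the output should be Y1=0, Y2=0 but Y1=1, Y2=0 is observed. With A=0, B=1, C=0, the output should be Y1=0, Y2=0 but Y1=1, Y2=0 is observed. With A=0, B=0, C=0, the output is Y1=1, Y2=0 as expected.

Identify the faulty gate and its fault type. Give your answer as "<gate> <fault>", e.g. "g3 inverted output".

g3 stuck-at-0

Fault-free values for test 1 (A=0, B=0, C=1): g1=1, g2=1, g3=1, g4=0, g5=0, giving Y1=0, Y2=0. Observed Y1=1, Y2=0.
Test 1: faults giving observed Y1=1, Y2=0 are {g1 stuck-at-0, g1 inverted output, g2 stuck-at-0, g2 inverted output, g3 stuck-at-0, g3 inverted output}.
Test 2 (A=0, B=1, C=0): fault-free g1=0, g2=0, g3=1, g4=0, g5=0 → Y1=0, Y2=0; observed Y1=1, Y2=0. Eliminates g1 stuck-at-0, g1 inverted output, g2 stuck-at-0, g2 inverted output.
Test 3 (A=0, B=0, C=0): fault-free g1=0, g2=0, g3=0, g4=1, g5=0 → Y1=1, Y2=0; observed Y1=1, Y2=0. Eliminates g3 inverted output.
Only g3 stuck-at-0 is consistent with every test.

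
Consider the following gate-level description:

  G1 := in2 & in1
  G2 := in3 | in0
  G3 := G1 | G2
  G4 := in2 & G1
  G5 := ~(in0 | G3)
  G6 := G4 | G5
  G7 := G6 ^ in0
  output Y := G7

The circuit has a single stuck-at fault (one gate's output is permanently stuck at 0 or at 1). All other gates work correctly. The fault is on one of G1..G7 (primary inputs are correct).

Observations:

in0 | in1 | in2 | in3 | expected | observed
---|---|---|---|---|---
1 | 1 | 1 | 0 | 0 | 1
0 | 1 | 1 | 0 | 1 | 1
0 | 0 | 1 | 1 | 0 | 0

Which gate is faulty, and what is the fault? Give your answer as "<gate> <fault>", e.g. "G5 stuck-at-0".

G1 stuck-at-0

Fault-free values for test 1 (in0=1, in1=1, in2=1, in3=0): G1=1, G2=1, G3=1, G4=1, G5=0, G6=1, G7=0, giving Y=0. Observed 1.
Test 1: faults giving observed 1 are {G1 stuck-at-0, G4 stuck-at-0, G6 stuck-at-0, G7 stuck-at-1}.
Test 2 (in0=0, in1=1, in2=1, in3=0): fault-free G1=1, G2=0, G3=1, G4=1, G5=0, G6=1, G7=1 → 1; observed 1. Eliminates G4 stuck-at-0, G6 stuck-at-0.
Test 3 (in0=0, in1=0, in2=1, in3=1): fault-free G1=0, G2=1, G3=1, G4=0, G5=0, G6=0, G7=0 → 0; observed 0. Eliminates G7 stuck-at-1.
Only G1 stuck-at-0 is consistent with every test.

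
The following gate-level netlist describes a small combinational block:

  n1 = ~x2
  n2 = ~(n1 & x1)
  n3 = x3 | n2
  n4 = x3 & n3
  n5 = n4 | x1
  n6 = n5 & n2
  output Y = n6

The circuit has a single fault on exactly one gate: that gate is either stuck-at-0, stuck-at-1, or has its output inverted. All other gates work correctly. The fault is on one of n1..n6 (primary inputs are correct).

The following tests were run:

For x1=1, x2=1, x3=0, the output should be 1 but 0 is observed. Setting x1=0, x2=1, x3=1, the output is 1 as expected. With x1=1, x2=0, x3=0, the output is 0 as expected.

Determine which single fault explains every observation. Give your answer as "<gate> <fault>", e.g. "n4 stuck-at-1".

Fault-free values for test 1 (x1=1, x2=1, x3=0): n1=0, n2=1, n3=1, n4=0, n5=1, n6=1, giving Y=1. Observed 0.
Test 1: faults giving observed 0 are {n1 stuck-at-1, n1 inverted output, n2 stuck-at-0, n2 inverted output, n5 stuck-at-0, n5 inverted output, n6 stuck-at-0, n6 inverted output}.
Test 2 (x1=0, x2=1, x3=1): fault-free n1=0, n2=1, n3=1, n4=1, n5=1, n6=1 → 1; observed 1. Eliminates n2 stuck-at-0, n2 inverted output, n5 stuck-at-0, n5 inverted output, n6 stuck-at-0, n6 inverted output.
Test 3 (x1=1, x2=0, x3=0): fault-free n1=1, n2=0, n3=0, n4=0, n5=1, n6=0 → 0; observed 0. Eliminates n1 inverted output.
Only n1 stuck-at-1 is consistent with every test.

n1 stuck-at-1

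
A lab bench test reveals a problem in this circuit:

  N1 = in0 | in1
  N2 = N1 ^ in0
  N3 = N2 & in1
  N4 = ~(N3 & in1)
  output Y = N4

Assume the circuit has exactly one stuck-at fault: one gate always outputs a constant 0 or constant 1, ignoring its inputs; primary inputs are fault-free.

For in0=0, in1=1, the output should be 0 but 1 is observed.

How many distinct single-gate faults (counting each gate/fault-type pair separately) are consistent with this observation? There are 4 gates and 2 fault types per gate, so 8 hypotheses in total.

Fault-free: N1=1, N2=1, N3=1, N4=0 → 0. Observed 1.
  N1 stuck-at-0: output 1 ✓
  N1 stuck-at-1: output 0 ✗
  N2 stuck-at-0: output 1 ✓
  N2 stuck-at-1: output 0 ✗
  N3 stuck-at-0: output 1 ✓
  N3 stuck-at-1: output 0 ✗
  N4 stuck-at-0: output 0 ✗
  N4 stuck-at-1: output 1 ✓
Consistent faults: {N1 stuck-at-0, N2 stuck-at-0, N3 stuck-at-0, N4 stuck-at-1} — 4 in all.

4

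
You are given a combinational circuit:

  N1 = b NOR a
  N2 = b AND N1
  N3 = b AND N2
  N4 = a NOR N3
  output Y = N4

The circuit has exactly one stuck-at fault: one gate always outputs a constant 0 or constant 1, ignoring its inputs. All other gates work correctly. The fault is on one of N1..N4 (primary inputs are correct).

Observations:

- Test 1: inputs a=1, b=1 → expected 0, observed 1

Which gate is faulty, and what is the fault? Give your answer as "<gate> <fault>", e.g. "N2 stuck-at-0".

N4 stuck-at-1

Fault-free values for test 1 (a=1, b=1): N1=0, N2=0, N3=0, N4=0, giving Y=0. Observed 1.
Test 1: faults giving observed 1 are {N4 stuck-at-1}.
Only N4 stuck-at-1 is consistent with every test.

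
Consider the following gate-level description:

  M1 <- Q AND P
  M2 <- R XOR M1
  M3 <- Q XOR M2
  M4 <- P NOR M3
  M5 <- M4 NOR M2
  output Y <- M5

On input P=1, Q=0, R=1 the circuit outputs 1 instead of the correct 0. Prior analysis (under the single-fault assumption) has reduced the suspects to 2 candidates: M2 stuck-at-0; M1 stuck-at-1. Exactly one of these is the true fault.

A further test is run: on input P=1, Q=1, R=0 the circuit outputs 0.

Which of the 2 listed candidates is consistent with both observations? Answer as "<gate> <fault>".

Evaluate each candidate on input P=1, Q=1, R=0:
  M2 stuck-at-0: M1=1, M2=0 [stuck-at-0], M3=1, M4=0, M5=1 → 1 — eliminated
  M1 stuck-at-1: M1=1 [stuck-at-1], M2=1, M3=0, M4=0, M5=0 → 0 — matches
Only M1 stuck-at-1 reproduces the observed 0.

M1 stuck-at-1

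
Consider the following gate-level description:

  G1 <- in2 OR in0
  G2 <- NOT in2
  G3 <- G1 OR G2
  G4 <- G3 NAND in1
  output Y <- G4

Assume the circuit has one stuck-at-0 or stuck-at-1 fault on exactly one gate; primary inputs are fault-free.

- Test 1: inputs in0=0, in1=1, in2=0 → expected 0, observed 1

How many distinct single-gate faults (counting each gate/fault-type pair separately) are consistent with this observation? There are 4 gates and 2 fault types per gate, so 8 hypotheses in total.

3

Fault-free: G1=0, G2=1, G3=1, G4=0 → 0. Observed 1.
  G1 stuck-at-0: output 0 ✗
  G1 stuck-at-1: output 0 ✗
  G2 stuck-at-0: output 1 ✓
  G2 stuck-at-1: output 0 ✗
  G3 stuck-at-0: output 1 ✓
  G3 stuck-at-1: output 0 ✗
  G4 stuck-at-0: output 0 ✗
  G4 stuck-at-1: output 1 ✓
Consistent faults: {G2 stuck-at-0, G3 stuck-at-0, G4 stuck-at-1} — 3 in all.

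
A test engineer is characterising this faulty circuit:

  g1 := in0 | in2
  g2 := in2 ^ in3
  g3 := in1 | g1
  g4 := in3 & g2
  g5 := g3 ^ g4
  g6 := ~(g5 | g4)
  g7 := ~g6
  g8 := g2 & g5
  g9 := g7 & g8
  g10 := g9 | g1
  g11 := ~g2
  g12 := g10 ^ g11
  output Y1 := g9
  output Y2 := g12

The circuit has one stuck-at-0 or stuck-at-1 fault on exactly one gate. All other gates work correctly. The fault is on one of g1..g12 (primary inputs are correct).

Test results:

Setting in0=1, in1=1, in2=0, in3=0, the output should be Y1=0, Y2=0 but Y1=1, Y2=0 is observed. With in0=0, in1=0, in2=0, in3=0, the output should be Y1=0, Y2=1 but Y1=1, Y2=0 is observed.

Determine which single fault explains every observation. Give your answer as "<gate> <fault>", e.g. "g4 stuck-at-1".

Fault-free values for test 1 (in0=1, in1=1, in2=0, in3=0): g1=1, g2=0, g3=1, g4=0, g5=1, g6=0, g7=1, g8=0, g9=0, g10=1, g11=1, g12=0, giving Y1=0, Y2=0. Observed Y1=1, Y2=0.
Test 1: faults giving observed Y1=1, Y2=0 are {g8 stuck-at-1, g9 stuck-at-1}.
Test 2 (in0=0, in1=0, in2=0, in3=0): fault-free g1=0, g2=0, g3=0, g4=0, g5=0, g6=1, g7=0, g8=0, g9=0, g10=0, g11=1, g12=1 → Y1=0, Y2=1; observed Y1=1, Y2=0. Eliminates g8 stuck-at-1.
Only g9 stuck-at-1 is consistent with every test.

g9 stuck-at-1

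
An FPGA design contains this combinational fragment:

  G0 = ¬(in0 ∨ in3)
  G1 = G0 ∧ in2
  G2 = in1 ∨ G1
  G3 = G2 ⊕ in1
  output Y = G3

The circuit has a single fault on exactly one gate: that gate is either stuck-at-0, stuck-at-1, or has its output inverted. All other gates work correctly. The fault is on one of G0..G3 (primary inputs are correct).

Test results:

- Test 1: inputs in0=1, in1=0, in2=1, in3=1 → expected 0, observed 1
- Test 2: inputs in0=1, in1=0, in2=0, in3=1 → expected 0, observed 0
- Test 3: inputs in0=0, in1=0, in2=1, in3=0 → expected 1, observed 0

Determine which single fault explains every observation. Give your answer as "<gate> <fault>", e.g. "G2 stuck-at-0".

G0 inverted output

Fault-free values for test 1 (in0=1, in1=0, in2=1, in3=1): G0=0, G1=0, G2=0, G3=0, giving Y=0. Observed 1.
Test 1: faults giving observed 1 are {G0 stuck-at-1, G0 inverted output, G1 stuck-at-1, G1 inverted output, G2 stuck-at-1, G2 inverted output, G3 stuck-at-1, G3 inverted output}.
Test 2 (in0=1, in1=0, in2=0, in3=1): fault-free G0=0, G1=0, G2=0, G3=0 → 0; observed 0. Eliminates G1 stuck-at-1, G1 inverted output, G2 stuck-at-1, G2 inverted output, G3 stuck-at-1, G3 inverted output.
Test 3 (in0=0, in1=0, in2=1, in3=0): fault-free G0=1, G1=1, G2=1, G3=1 → 1; observed 0. Eliminates G0 stuck-at-1.
Only G0 inverted output is consistent with every test.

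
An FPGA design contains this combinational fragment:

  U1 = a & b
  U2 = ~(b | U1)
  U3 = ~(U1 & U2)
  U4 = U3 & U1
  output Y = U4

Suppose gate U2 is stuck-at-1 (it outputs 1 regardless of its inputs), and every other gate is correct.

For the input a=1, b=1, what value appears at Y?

0

Propagate with U2 forced: U1=1, U2=1 [stuck-at-1], U3=0, U4=0.
So Y = 0. (Without the fault it would be 1.)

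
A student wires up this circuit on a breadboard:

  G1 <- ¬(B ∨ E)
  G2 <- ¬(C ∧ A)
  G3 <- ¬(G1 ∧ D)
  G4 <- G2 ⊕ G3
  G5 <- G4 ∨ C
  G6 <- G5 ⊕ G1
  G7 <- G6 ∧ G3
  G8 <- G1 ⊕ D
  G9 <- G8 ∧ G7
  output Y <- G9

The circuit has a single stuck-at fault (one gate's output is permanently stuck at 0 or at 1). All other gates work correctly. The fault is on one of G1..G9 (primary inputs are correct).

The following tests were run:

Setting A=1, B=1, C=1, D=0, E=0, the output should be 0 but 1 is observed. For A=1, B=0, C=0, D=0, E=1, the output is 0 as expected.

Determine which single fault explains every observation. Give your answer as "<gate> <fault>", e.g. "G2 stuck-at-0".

Fault-free values for test 1 (A=1, B=1, C=1, D=0, E=0): G1=0, G2=0, G3=1, G4=1, G5=1, G6=1, G7=1, G8=0, G9=0, giving Y=0. Observed 1.
Test 1: faults giving observed 1 are {G8 stuck-at-1, G9 stuck-at-1}.
Test 2 (A=1, B=0, C=0, D=0, E=1): fault-free G1=0, G2=1, G3=1, G4=0, G5=0, G6=0, G7=0, G8=0, G9=0 → 0; observed 0. Eliminates G9 stuck-at-1.
Only G8 stuck-at-1 is consistent with every test.

G8 stuck-at-1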